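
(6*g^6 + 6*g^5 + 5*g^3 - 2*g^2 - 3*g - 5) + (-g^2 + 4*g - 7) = 6*g^6 + 6*g^5 + 5*g^3 - 3*g^2 + g - 12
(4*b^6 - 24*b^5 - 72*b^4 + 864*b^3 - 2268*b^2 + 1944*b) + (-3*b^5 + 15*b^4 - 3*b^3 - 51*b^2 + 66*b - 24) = 4*b^6 - 27*b^5 - 57*b^4 + 861*b^3 - 2319*b^2 + 2010*b - 24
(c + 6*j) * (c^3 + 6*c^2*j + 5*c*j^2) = c^4 + 12*c^3*j + 41*c^2*j^2 + 30*c*j^3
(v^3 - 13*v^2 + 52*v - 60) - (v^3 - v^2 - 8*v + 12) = -12*v^2 + 60*v - 72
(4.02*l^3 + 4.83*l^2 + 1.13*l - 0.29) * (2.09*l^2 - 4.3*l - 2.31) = 8.4018*l^5 - 7.1913*l^4 - 27.6935*l^3 - 16.6224*l^2 - 1.3633*l + 0.6699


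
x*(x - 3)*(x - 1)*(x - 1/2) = x^4 - 9*x^3/2 + 5*x^2 - 3*x/2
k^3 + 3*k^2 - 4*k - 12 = (k - 2)*(k + 2)*(k + 3)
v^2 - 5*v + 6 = (v - 3)*(v - 2)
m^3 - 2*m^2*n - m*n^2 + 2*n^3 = (m - 2*n)*(m - n)*(m + n)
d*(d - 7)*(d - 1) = d^3 - 8*d^2 + 7*d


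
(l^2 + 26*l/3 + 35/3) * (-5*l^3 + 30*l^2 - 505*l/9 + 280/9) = -5*l^5 - 40*l^4/3 + 1310*l^3/9 - 2840*l^2/27 - 385*l + 9800/27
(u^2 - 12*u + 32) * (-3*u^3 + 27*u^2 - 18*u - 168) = -3*u^5 + 63*u^4 - 438*u^3 + 912*u^2 + 1440*u - 5376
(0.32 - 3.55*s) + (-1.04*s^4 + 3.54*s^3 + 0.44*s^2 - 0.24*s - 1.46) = -1.04*s^4 + 3.54*s^3 + 0.44*s^2 - 3.79*s - 1.14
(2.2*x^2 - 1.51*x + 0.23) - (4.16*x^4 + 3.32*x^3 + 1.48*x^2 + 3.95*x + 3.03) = -4.16*x^4 - 3.32*x^3 + 0.72*x^2 - 5.46*x - 2.8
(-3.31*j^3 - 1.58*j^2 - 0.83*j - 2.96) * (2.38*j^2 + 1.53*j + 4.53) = -7.8778*j^5 - 8.8247*j^4 - 19.3871*j^3 - 15.4721*j^2 - 8.2887*j - 13.4088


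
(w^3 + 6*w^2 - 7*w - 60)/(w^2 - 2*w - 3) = (w^2 + 9*w + 20)/(w + 1)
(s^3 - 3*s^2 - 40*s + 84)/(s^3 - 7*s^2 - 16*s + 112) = (s^2 + 4*s - 12)/(s^2 - 16)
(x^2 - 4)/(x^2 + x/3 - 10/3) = 3*(x - 2)/(3*x - 5)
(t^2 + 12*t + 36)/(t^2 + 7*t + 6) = (t + 6)/(t + 1)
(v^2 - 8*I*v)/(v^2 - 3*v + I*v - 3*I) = v*(v - 8*I)/(v^2 + v*(-3 + I) - 3*I)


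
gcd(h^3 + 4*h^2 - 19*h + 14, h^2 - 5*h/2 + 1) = h - 2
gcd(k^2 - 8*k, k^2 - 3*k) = k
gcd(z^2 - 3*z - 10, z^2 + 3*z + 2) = z + 2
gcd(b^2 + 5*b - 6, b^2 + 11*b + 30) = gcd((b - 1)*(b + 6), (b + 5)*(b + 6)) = b + 6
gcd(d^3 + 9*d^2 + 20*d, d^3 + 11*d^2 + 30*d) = d^2 + 5*d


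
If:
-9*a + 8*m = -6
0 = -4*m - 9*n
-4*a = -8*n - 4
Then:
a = 5/6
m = 3/16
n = -1/12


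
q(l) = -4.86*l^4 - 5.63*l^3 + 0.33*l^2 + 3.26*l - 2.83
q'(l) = -19.44*l^3 - 16.89*l^2 + 0.66*l + 3.26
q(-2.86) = -202.91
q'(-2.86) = 317.99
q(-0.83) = -4.40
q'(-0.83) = 2.19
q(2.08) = -136.25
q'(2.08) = -243.38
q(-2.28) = -73.15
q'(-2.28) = 144.36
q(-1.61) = -16.38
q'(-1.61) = 39.55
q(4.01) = -1604.13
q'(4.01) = -1519.20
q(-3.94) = -837.38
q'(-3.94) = 927.47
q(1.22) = -19.35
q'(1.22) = -56.37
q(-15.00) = -227013.73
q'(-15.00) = 61803.11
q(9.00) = -35937.49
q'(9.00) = -15530.65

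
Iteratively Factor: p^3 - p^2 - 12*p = (p + 3)*(p^2 - 4*p) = p*(p + 3)*(p - 4)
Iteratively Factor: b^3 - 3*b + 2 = (b - 1)*(b^2 + b - 2) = (b - 1)*(b + 2)*(b - 1)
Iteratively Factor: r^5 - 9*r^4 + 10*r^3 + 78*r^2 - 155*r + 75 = (r - 5)*(r^4 - 4*r^3 - 10*r^2 + 28*r - 15) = (r - 5)^2*(r^3 + r^2 - 5*r + 3) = (r - 5)^2*(r - 1)*(r^2 + 2*r - 3) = (r - 5)^2*(r - 1)*(r + 3)*(r - 1)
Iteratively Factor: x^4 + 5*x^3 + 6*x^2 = (x + 2)*(x^3 + 3*x^2) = x*(x + 2)*(x^2 + 3*x) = x*(x + 2)*(x + 3)*(x)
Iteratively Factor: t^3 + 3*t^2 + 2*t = (t)*(t^2 + 3*t + 2) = t*(t + 1)*(t + 2)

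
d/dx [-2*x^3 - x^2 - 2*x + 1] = -6*x^2 - 2*x - 2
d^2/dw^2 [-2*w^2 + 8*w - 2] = -4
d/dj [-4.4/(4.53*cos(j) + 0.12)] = -19.932*sin(j)/(4.53*cos(j) + 0.12)^2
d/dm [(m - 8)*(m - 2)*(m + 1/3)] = 3*m^2 - 58*m/3 + 38/3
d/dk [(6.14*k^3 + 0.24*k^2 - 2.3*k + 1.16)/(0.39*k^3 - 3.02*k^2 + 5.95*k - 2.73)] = (8.88178419700125e-16*k^5 - 18.6364*k^4 + 74.86*k^3 - 57.1618*k^2 + 5.696*k - 0.623)/(0.1521*k^6 - 2.3556*k^5 + 13.7614*k^4 - 38.0674*k^3 + 51.8917*k^2 - 32.487*k + 7.4529)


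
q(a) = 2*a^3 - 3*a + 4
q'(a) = 6*a^2 - 3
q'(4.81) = 135.82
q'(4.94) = 143.42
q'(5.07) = 151.23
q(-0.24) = 4.69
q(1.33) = 4.72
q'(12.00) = 861.00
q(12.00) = 3424.00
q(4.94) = 230.29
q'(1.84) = 17.31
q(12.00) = 3424.00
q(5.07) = 249.44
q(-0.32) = 4.89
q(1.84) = 10.94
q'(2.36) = 30.42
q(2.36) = 23.21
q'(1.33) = 7.61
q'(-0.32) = -2.39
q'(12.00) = 861.00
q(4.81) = 212.14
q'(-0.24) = -2.65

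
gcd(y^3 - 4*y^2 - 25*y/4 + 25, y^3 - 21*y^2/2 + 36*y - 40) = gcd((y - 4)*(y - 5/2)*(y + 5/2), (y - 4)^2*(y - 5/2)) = y^2 - 13*y/2 + 10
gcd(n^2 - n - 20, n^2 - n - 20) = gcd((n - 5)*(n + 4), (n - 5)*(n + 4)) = n^2 - n - 20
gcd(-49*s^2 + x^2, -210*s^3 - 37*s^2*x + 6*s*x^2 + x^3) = 7*s + x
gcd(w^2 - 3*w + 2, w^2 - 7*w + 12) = 1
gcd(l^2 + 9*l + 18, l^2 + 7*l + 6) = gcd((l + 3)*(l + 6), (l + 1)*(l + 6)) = l + 6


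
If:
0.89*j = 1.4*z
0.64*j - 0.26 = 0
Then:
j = 0.41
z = 0.26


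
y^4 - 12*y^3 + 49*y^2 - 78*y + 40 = (y - 5)*(y - 4)*(y - 2)*(y - 1)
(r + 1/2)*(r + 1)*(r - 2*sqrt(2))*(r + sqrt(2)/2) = r^4 - 3*sqrt(2)*r^3/2 + 3*r^3/2 - 9*sqrt(2)*r^2/4 - 3*r^2/2 - 3*r - 3*sqrt(2)*r/4 - 1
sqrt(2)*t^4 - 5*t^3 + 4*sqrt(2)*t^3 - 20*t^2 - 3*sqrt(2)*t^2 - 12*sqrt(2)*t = t*(t + 4)*(t - 3*sqrt(2))*(sqrt(2)*t + 1)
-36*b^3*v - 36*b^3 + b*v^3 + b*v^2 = (-6*b + v)*(6*b + v)*(b*v + b)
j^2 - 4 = (j - 2)*(j + 2)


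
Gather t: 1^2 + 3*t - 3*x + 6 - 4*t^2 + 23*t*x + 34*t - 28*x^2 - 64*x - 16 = -4*t^2 + t*(23*x + 37) - 28*x^2 - 67*x - 9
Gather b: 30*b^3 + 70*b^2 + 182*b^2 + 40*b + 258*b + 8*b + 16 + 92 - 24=30*b^3 + 252*b^2 + 306*b + 84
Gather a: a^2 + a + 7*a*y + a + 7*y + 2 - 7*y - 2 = a^2 + a*(7*y + 2)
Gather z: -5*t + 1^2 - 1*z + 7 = -5*t - z + 8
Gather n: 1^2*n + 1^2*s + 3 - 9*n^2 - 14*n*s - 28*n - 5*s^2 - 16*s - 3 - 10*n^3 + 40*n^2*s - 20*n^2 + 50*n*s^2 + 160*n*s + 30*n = -10*n^3 + n^2*(40*s - 29) + n*(50*s^2 + 146*s + 3) - 5*s^2 - 15*s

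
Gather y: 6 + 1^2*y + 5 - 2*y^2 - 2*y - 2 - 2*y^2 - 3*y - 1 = -4*y^2 - 4*y + 8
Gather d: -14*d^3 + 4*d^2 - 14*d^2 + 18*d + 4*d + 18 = -14*d^3 - 10*d^2 + 22*d + 18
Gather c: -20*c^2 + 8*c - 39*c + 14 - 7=-20*c^2 - 31*c + 7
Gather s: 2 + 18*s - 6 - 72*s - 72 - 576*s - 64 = -630*s - 140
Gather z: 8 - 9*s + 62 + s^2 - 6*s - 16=s^2 - 15*s + 54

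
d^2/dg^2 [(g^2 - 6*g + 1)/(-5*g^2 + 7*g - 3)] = 2*(115*g^3 - 30*g^2 - 165*g + 83)/(125*g^6 - 525*g^5 + 960*g^4 - 973*g^3 + 576*g^2 - 189*g + 27)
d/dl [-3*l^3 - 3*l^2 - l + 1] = -9*l^2 - 6*l - 1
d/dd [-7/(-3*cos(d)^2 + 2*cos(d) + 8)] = 14*(3*cos(d) - 1)*sin(d)/(-3*cos(d)^2 + 2*cos(d) + 8)^2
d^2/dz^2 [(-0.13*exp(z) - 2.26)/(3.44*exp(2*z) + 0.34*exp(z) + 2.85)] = (-1.538368*exp(4*z) - 106.823696*exp(3*z) - 0.282767999999997*exp(2*z) + 88.492874*exp(z) + 1.134015)*exp(z)/(40.707584*exp(6*z) + 12.070272*exp(5*z) + 102.370272*exp(4*z) + 20.039464*exp(3*z) + 84.81258*exp(2*z) + 8.28495*exp(z) + 23.149125)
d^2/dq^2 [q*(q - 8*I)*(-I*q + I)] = -6*I*q - 16 + 2*I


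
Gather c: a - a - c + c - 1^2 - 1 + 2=0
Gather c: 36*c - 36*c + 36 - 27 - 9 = 0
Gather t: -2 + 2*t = 2*t - 2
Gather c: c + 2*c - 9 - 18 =3*c - 27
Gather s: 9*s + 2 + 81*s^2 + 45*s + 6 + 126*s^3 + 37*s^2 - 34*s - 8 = 126*s^3 + 118*s^2 + 20*s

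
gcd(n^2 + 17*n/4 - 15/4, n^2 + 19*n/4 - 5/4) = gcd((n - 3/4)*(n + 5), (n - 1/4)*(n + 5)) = n + 5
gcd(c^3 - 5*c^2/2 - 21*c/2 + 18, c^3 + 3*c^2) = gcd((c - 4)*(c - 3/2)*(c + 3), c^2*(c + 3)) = c + 3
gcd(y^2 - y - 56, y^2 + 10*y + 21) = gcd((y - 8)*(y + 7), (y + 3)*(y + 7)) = y + 7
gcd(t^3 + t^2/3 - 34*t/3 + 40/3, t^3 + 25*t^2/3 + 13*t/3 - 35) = t - 5/3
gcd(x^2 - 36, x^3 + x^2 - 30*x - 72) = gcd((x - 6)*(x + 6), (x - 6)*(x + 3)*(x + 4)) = x - 6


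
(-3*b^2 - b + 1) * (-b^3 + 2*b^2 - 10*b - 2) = 3*b^5 - 5*b^4 + 27*b^3 + 18*b^2 - 8*b - 2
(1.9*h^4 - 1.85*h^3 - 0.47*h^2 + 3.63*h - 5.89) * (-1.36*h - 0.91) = -2.584*h^5 + 0.787000000000001*h^4 + 2.3227*h^3 - 4.5091*h^2 + 4.7071*h + 5.3599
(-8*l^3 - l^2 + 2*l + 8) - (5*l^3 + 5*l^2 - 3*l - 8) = -13*l^3 - 6*l^2 + 5*l + 16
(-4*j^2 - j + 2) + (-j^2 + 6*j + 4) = -5*j^2 + 5*j + 6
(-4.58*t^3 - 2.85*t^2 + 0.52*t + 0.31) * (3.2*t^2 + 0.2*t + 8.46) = -14.656*t^5 - 10.036*t^4 - 37.6528*t^3 - 23.015*t^2 + 4.4612*t + 2.6226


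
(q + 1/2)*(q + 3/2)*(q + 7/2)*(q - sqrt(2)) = q^4 - sqrt(2)*q^3 + 11*q^3/2 - 11*sqrt(2)*q^2/2 + 31*q^2/4 - 31*sqrt(2)*q/4 + 21*q/8 - 21*sqrt(2)/8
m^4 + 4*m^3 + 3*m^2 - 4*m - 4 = (m - 1)*(m + 1)*(m + 2)^2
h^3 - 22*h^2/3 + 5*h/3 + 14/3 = (h - 7)*(h - 1)*(h + 2/3)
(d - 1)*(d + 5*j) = d^2 + 5*d*j - d - 5*j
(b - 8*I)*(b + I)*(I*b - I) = I*b^3 + 7*b^2 - I*b^2 - 7*b + 8*I*b - 8*I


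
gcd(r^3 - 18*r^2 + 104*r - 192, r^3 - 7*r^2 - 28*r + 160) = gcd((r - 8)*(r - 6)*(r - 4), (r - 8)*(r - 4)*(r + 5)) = r^2 - 12*r + 32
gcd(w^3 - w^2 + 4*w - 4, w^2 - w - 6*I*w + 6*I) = w - 1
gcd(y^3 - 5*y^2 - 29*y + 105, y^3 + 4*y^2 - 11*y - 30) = y^2 + 2*y - 15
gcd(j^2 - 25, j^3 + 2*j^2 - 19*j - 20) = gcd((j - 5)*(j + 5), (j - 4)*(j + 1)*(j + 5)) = j + 5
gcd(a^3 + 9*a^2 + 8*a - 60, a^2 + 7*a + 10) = a + 5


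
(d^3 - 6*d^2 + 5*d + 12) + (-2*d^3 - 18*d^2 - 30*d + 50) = -d^3 - 24*d^2 - 25*d + 62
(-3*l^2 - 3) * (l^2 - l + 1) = -3*l^4 + 3*l^3 - 6*l^2 + 3*l - 3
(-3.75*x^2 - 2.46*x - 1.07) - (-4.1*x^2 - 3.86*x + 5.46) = 0.35*x^2 + 1.4*x - 6.53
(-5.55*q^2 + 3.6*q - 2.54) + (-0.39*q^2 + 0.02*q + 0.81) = -5.94*q^2 + 3.62*q - 1.73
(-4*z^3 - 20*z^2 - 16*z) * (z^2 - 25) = -4*z^5 - 20*z^4 + 84*z^3 + 500*z^2 + 400*z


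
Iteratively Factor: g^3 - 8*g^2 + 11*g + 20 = (g + 1)*(g^2 - 9*g + 20) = (g - 5)*(g + 1)*(g - 4)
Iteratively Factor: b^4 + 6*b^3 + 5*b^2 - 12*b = (b + 4)*(b^3 + 2*b^2 - 3*b) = (b + 3)*(b + 4)*(b^2 - b) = (b - 1)*(b + 3)*(b + 4)*(b)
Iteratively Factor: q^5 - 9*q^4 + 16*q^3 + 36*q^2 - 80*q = (q - 5)*(q^4 - 4*q^3 - 4*q^2 + 16*q) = (q - 5)*(q - 4)*(q^3 - 4*q) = (q - 5)*(q - 4)*(q + 2)*(q^2 - 2*q) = (q - 5)*(q - 4)*(q - 2)*(q + 2)*(q)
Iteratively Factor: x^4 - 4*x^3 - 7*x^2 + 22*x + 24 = (x - 4)*(x^3 - 7*x - 6) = (x - 4)*(x + 1)*(x^2 - x - 6) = (x - 4)*(x + 1)*(x + 2)*(x - 3)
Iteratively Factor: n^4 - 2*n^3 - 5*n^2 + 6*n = (n - 3)*(n^3 + n^2 - 2*n) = (n - 3)*(n - 1)*(n^2 + 2*n) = n*(n - 3)*(n - 1)*(n + 2)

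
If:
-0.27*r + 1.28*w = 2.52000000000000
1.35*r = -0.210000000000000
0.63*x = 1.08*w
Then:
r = -0.16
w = 1.94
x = 3.32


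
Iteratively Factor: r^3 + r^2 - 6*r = (r + 3)*(r^2 - 2*r) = (r - 2)*(r + 3)*(r)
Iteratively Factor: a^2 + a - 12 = (a + 4)*(a - 3)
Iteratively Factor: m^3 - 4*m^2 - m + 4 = (m - 1)*(m^2 - 3*m - 4) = (m - 4)*(m - 1)*(m + 1)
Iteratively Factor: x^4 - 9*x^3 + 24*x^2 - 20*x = (x)*(x^3 - 9*x^2 + 24*x - 20) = x*(x - 2)*(x^2 - 7*x + 10) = x*(x - 2)^2*(x - 5)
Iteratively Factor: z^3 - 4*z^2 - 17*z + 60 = (z - 5)*(z^2 + z - 12) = (z - 5)*(z + 4)*(z - 3)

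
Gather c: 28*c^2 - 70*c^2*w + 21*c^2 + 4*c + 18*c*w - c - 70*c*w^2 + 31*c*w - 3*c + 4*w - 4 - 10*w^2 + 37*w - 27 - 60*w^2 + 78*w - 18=c^2*(49 - 70*w) + c*(-70*w^2 + 49*w) - 70*w^2 + 119*w - 49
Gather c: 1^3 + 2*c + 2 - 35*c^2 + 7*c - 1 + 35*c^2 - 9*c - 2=0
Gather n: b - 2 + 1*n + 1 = b + n - 1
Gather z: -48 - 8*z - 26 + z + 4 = -7*z - 70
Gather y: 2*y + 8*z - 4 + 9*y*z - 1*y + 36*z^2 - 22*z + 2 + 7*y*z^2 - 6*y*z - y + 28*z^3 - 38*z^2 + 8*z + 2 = y*(7*z^2 + 3*z) + 28*z^3 - 2*z^2 - 6*z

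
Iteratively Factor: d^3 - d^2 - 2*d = (d - 2)*(d^2 + d) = (d - 2)*(d + 1)*(d)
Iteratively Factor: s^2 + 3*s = (s + 3)*(s)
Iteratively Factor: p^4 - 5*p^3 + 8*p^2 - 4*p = (p - 2)*(p^3 - 3*p^2 + 2*p) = (p - 2)*(p - 1)*(p^2 - 2*p) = (p - 2)^2*(p - 1)*(p)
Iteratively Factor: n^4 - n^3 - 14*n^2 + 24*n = (n - 2)*(n^3 + n^2 - 12*n) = (n - 3)*(n - 2)*(n^2 + 4*n) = n*(n - 3)*(n - 2)*(n + 4)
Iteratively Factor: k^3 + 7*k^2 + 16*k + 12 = (k + 2)*(k^2 + 5*k + 6) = (k + 2)*(k + 3)*(k + 2)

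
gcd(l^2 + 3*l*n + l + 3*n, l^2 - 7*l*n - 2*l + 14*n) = 1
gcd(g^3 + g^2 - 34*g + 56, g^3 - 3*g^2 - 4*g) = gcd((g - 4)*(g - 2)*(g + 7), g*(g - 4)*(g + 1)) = g - 4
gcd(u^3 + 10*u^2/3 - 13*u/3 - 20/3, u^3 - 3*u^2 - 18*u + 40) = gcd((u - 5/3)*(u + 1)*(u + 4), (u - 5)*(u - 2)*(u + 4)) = u + 4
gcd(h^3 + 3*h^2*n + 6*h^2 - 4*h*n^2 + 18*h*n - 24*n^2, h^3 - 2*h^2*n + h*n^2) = h - n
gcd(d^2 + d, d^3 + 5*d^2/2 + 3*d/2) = d^2 + d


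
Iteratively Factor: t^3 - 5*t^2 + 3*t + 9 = (t + 1)*(t^2 - 6*t + 9) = (t - 3)*(t + 1)*(t - 3)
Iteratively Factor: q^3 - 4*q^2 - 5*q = (q)*(q^2 - 4*q - 5) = q*(q + 1)*(q - 5)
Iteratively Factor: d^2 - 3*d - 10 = (d - 5)*(d + 2)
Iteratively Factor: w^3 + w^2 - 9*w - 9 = (w + 1)*(w^2 - 9) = (w + 1)*(w + 3)*(w - 3)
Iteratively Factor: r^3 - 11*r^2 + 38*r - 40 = (r - 2)*(r^2 - 9*r + 20) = (r - 5)*(r - 2)*(r - 4)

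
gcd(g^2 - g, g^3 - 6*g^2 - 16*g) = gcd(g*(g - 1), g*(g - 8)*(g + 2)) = g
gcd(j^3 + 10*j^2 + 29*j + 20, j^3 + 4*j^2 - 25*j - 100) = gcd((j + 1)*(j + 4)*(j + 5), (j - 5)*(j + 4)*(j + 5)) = j^2 + 9*j + 20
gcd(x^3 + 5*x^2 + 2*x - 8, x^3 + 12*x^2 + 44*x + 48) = x^2 + 6*x + 8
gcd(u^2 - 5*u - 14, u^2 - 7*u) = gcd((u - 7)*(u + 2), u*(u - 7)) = u - 7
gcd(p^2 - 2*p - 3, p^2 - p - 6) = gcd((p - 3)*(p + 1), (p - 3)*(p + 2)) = p - 3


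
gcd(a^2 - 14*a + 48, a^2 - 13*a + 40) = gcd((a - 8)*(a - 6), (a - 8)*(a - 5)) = a - 8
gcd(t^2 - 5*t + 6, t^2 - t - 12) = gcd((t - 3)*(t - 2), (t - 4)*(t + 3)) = 1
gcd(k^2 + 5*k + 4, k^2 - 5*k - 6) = k + 1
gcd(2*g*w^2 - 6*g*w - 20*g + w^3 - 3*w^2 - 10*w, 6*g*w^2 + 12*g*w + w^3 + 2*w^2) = w + 2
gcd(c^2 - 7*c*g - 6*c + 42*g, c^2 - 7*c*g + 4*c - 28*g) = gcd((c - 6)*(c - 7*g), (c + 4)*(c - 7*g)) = c - 7*g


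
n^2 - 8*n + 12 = (n - 6)*(n - 2)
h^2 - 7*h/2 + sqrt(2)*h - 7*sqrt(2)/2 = (h - 7/2)*(h + sqrt(2))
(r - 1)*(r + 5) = r^2 + 4*r - 5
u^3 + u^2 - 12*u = u*(u - 3)*(u + 4)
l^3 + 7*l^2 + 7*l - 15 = (l - 1)*(l + 3)*(l + 5)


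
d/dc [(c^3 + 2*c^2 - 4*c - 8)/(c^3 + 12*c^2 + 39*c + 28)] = 2*(5*c^4 + 43*c^3 + 117*c^2 + 152*c + 100)/(c^6 + 24*c^5 + 222*c^4 + 992*c^3 + 2193*c^2 + 2184*c + 784)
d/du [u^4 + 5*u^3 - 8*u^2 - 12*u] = 4*u^3 + 15*u^2 - 16*u - 12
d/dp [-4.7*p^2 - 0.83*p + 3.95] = -9.4*p - 0.83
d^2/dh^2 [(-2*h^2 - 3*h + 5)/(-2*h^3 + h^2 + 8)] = 2*(8*h^6 + 36*h^5 - 138*h^4 + 307*h^3 + 225*h^2 - 312*h + 168)/(8*h^9 - 12*h^8 + 6*h^7 - 97*h^6 + 96*h^5 - 24*h^4 + 384*h^3 - 192*h^2 - 512)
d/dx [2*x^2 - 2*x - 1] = 4*x - 2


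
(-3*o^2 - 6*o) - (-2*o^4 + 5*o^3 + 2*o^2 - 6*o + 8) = 2*o^4 - 5*o^3 - 5*o^2 - 8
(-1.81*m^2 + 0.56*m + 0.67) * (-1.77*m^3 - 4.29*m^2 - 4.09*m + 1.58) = 3.2037*m^5 + 6.7737*m^4 + 3.8146*m^3 - 8.0245*m^2 - 1.8555*m + 1.0586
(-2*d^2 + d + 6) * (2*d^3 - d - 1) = -4*d^5 + 2*d^4 + 14*d^3 + d^2 - 7*d - 6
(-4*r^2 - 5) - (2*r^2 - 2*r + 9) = -6*r^2 + 2*r - 14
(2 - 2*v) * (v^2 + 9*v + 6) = -2*v^3 - 16*v^2 + 6*v + 12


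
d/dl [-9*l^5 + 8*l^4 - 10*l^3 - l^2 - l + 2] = -45*l^4 + 32*l^3 - 30*l^2 - 2*l - 1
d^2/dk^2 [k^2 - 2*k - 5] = 2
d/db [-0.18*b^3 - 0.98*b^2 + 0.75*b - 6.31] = -0.54*b^2 - 1.96*b + 0.75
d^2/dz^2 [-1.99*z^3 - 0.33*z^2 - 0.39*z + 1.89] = -11.94*z - 0.66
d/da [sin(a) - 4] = cos(a)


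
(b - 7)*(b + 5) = b^2 - 2*b - 35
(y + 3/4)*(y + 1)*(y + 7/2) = y^3 + 21*y^2/4 + 55*y/8 + 21/8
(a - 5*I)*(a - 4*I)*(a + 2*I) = a^3 - 7*I*a^2 - 2*a - 40*I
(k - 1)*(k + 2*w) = k^2 + 2*k*w - k - 2*w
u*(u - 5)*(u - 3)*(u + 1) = u^4 - 7*u^3 + 7*u^2 + 15*u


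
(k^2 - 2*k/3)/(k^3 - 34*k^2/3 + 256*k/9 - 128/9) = 3*k/(3*k^2 - 32*k + 64)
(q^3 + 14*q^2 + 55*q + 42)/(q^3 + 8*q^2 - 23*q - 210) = (q + 1)/(q - 5)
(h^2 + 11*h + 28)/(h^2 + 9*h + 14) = (h + 4)/(h + 2)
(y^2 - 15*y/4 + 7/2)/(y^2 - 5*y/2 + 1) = (4*y - 7)/(2*(2*y - 1))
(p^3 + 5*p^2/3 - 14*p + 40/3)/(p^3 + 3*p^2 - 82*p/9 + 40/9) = 3*(p - 2)/(3*p - 2)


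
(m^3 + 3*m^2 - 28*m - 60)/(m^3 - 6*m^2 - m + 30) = (m + 6)/(m - 3)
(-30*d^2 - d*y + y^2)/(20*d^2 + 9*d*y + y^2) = (-6*d + y)/(4*d + y)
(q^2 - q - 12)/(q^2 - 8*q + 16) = (q + 3)/(q - 4)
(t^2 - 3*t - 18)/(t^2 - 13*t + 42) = (t + 3)/(t - 7)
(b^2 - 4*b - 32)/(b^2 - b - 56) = (b + 4)/(b + 7)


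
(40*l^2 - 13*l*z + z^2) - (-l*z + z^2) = 40*l^2 - 12*l*z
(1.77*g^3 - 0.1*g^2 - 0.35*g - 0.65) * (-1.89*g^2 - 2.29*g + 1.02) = -3.3453*g^5 - 3.8643*g^4 + 2.6959*g^3 + 1.928*g^2 + 1.1315*g - 0.663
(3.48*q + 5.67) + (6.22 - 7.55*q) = 11.89 - 4.07*q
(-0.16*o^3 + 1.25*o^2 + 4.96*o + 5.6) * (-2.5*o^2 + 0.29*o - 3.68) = 0.4*o^5 - 3.1714*o^4 - 11.4487*o^3 - 17.1616*o^2 - 16.6288*o - 20.608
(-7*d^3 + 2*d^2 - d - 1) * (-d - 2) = 7*d^4 + 12*d^3 - 3*d^2 + 3*d + 2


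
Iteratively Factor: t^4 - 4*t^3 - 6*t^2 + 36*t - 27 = (t - 3)*(t^3 - t^2 - 9*t + 9) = (t - 3)*(t - 1)*(t^2 - 9) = (t - 3)^2*(t - 1)*(t + 3)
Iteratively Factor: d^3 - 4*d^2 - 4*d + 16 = (d + 2)*(d^2 - 6*d + 8) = (d - 4)*(d + 2)*(d - 2)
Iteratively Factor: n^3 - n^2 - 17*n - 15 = (n + 3)*(n^2 - 4*n - 5) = (n - 5)*(n + 3)*(n + 1)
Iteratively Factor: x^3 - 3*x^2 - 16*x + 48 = (x - 4)*(x^2 + x - 12) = (x - 4)*(x - 3)*(x + 4)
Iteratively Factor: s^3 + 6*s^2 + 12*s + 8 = (s + 2)*(s^2 + 4*s + 4) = (s + 2)^2*(s + 2)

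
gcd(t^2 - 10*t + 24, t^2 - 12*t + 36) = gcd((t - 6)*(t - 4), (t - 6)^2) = t - 6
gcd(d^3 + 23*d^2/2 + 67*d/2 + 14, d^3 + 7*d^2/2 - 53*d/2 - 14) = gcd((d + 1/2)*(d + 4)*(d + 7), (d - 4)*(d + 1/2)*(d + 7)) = d^2 + 15*d/2 + 7/2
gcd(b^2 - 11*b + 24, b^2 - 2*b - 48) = b - 8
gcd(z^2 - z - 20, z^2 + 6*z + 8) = z + 4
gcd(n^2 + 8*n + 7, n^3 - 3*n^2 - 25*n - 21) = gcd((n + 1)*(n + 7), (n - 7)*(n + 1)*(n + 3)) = n + 1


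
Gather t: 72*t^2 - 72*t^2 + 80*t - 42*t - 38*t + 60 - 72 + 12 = 0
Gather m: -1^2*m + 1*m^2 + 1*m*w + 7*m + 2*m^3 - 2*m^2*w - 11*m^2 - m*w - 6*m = 2*m^3 + m^2*(-2*w - 10)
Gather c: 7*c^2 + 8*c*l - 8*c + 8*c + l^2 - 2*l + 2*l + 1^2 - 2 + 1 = 7*c^2 + 8*c*l + l^2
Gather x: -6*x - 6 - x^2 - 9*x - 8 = -x^2 - 15*x - 14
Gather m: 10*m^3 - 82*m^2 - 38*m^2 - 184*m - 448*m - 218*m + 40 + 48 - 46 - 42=10*m^3 - 120*m^2 - 850*m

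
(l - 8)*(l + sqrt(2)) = l^2 - 8*l + sqrt(2)*l - 8*sqrt(2)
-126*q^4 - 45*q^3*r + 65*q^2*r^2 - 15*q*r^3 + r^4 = (-7*q + r)*(-6*q + r)*(-3*q + r)*(q + r)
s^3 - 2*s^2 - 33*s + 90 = (s - 5)*(s - 3)*(s + 6)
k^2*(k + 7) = k^3 + 7*k^2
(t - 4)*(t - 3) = t^2 - 7*t + 12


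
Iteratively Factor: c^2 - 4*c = (c - 4)*(c)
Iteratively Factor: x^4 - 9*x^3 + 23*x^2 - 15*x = (x)*(x^3 - 9*x^2 + 23*x - 15) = x*(x - 5)*(x^2 - 4*x + 3) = x*(x - 5)*(x - 3)*(x - 1)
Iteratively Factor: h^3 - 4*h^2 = (h - 4)*(h^2) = h*(h - 4)*(h)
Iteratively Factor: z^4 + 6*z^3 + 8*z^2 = (z + 4)*(z^3 + 2*z^2) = z*(z + 4)*(z^2 + 2*z) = z^2*(z + 4)*(z + 2)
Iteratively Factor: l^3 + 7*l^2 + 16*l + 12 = (l + 2)*(l^2 + 5*l + 6) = (l + 2)*(l + 3)*(l + 2)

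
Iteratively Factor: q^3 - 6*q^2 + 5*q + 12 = (q - 4)*(q^2 - 2*q - 3) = (q - 4)*(q + 1)*(q - 3)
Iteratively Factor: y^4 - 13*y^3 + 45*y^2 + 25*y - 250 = (y - 5)*(y^3 - 8*y^2 + 5*y + 50) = (y - 5)*(y + 2)*(y^2 - 10*y + 25) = (y - 5)^2*(y + 2)*(y - 5)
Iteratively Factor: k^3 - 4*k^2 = (k)*(k^2 - 4*k) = k*(k - 4)*(k)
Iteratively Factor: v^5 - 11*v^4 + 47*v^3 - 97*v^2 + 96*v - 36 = (v - 3)*(v^4 - 8*v^3 + 23*v^2 - 28*v + 12) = (v - 3)^2*(v^3 - 5*v^2 + 8*v - 4) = (v - 3)^2*(v - 2)*(v^2 - 3*v + 2) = (v - 3)^2*(v - 2)^2*(v - 1)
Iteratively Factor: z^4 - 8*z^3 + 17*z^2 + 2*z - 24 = (z - 3)*(z^3 - 5*z^2 + 2*z + 8) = (z - 3)*(z + 1)*(z^2 - 6*z + 8) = (z - 3)*(z - 2)*(z + 1)*(z - 4)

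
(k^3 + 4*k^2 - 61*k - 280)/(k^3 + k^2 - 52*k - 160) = (k + 7)/(k + 4)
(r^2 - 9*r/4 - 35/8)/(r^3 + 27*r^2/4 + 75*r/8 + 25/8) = (2*r - 7)/(2*r^2 + 11*r + 5)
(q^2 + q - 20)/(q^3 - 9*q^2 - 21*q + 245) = (q - 4)/(q^2 - 14*q + 49)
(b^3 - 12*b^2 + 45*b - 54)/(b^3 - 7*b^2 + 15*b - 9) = (b - 6)/(b - 1)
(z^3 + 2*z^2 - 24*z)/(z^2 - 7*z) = (z^2 + 2*z - 24)/(z - 7)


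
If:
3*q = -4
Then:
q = -4/3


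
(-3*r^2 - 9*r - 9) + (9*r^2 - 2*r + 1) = 6*r^2 - 11*r - 8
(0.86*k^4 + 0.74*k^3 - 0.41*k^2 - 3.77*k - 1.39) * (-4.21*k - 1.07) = -3.6206*k^5 - 4.0356*k^4 + 0.9343*k^3 + 16.3104*k^2 + 9.8858*k + 1.4873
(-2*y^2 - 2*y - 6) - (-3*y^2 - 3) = y^2 - 2*y - 3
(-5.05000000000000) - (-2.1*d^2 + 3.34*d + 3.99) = 2.1*d^2 - 3.34*d - 9.04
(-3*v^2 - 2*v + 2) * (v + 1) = -3*v^3 - 5*v^2 + 2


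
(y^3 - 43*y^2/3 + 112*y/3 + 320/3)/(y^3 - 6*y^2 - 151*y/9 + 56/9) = 3*(3*y^2 - 19*y - 40)/(9*y^2 + 18*y - 7)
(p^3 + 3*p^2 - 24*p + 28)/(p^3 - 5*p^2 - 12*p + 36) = (p^2 + 5*p - 14)/(p^2 - 3*p - 18)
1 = 1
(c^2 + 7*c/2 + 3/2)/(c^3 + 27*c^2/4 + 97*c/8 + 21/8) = 4*(2*c + 1)/(8*c^2 + 30*c + 7)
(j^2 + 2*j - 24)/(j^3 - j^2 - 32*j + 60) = (j - 4)/(j^2 - 7*j + 10)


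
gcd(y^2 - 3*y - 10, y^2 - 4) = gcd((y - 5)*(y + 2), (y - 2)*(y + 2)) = y + 2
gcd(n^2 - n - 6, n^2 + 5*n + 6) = n + 2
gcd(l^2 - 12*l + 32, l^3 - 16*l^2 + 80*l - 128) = l^2 - 12*l + 32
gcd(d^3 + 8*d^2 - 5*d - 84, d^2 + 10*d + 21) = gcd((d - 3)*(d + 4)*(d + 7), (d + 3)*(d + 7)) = d + 7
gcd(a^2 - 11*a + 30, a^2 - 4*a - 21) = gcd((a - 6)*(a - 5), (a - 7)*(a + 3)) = 1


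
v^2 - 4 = (v - 2)*(v + 2)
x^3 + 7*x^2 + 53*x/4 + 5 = (x + 1/2)*(x + 5/2)*(x + 4)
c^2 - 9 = (c - 3)*(c + 3)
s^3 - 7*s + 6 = (s - 2)*(s - 1)*(s + 3)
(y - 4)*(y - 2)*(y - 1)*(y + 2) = y^4 - 5*y^3 + 20*y - 16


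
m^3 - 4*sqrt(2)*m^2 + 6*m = m*(m - 3*sqrt(2))*(m - sqrt(2))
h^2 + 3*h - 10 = (h - 2)*(h + 5)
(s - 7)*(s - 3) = s^2 - 10*s + 21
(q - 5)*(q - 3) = q^2 - 8*q + 15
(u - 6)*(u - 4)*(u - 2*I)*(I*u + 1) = I*u^4 + 3*u^3 - 10*I*u^3 - 30*u^2 + 22*I*u^2 + 72*u + 20*I*u - 48*I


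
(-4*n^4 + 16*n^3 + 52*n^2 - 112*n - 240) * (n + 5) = -4*n^5 - 4*n^4 + 132*n^3 + 148*n^2 - 800*n - 1200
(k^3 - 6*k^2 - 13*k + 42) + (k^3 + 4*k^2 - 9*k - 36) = 2*k^3 - 2*k^2 - 22*k + 6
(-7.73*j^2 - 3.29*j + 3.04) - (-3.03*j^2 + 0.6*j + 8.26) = -4.7*j^2 - 3.89*j - 5.22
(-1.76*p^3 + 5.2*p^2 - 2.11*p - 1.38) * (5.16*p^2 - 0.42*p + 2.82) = -9.0816*p^5 + 27.5712*p^4 - 18.0348*p^3 + 8.4294*p^2 - 5.3706*p - 3.8916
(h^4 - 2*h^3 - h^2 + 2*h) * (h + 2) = h^5 - 5*h^3 + 4*h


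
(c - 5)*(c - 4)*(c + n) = c^3 + c^2*n - 9*c^2 - 9*c*n + 20*c + 20*n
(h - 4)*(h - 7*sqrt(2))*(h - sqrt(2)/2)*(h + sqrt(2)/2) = h^4 - 7*sqrt(2)*h^3 - 4*h^3 - h^2/2 + 28*sqrt(2)*h^2 + 2*h + 7*sqrt(2)*h/2 - 14*sqrt(2)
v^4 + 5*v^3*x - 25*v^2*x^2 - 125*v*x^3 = v*(v - 5*x)*(v + 5*x)^2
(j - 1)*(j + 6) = j^2 + 5*j - 6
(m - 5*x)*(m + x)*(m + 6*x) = m^3 + 2*m^2*x - 29*m*x^2 - 30*x^3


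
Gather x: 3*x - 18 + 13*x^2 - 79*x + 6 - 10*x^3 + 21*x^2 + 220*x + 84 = -10*x^3 + 34*x^2 + 144*x + 72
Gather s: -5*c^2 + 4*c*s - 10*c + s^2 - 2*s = -5*c^2 - 10*c + s^2 + s*(4*c - 2)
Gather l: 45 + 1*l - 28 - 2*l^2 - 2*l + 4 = -2*l^2 - l + 21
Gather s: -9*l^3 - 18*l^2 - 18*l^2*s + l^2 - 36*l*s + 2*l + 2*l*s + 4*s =-9*l^3 - 17*l^2 + 2*l + s*(-18*l^2 - 34*l + 4)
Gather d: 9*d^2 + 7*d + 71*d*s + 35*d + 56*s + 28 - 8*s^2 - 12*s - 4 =9*d^2 + d*(71*s + 42) - 8*s^2 + 44*s + 24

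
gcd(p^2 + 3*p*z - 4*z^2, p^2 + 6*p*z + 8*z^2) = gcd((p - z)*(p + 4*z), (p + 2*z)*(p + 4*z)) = p + 4*z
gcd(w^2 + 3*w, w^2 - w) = w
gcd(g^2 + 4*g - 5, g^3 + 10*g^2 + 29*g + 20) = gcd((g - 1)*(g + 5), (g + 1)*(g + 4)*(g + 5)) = g + 5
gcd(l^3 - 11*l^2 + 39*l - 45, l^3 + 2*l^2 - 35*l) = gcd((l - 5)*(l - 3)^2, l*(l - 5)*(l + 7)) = l - 5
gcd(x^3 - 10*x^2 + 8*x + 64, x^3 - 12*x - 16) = x^2 - 2*x - 8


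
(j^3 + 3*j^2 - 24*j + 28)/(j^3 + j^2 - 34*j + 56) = (j - 2)/(j - 4)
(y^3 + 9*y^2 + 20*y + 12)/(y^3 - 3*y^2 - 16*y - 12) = (y + 6)/(y - 6)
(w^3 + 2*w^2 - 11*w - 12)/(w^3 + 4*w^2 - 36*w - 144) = (w^2 - 2*w - 3)/(w^2 - 36)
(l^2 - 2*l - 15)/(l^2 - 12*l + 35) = (l + 3)/(l - 7)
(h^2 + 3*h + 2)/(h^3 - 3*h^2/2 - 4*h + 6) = 2*(h + 1)/(2*h^2 - 7*h + 6)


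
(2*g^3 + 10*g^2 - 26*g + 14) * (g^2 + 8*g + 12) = 2*g^5 + 26*g^4 + 78*g^3 - 74*g^2 - 200*g + 168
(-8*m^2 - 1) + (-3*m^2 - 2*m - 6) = -11*m^2 - 2*m - 7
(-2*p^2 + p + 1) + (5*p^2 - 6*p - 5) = 3*p^2 - 5*p - 4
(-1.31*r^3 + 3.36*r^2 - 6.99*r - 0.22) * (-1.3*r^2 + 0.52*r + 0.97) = 1.703*r^5 - 5.0492*r^4 + 9.5635*r^3 - 0.0896000000000003*r^2 - 6.8947*r - 0.2134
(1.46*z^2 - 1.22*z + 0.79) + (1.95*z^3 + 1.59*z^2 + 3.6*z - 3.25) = 1.95*z^3 + 3.05*z^2 + 2.38*z - 2.46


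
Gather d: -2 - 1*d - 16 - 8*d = -9*d - 18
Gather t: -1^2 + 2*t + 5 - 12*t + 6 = 10 - 10*t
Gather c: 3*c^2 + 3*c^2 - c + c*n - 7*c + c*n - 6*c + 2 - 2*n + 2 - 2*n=6*c^2 + c*(2*n - 14) - 4*n + 4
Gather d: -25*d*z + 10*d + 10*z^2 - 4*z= d*(10 - 25*z) + 10*z^2 - 4*z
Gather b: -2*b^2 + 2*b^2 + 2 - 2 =0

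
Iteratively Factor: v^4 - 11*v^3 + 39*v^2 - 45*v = (v - 5)*(v^3 - 6*v^2 + 9*v) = (v - 5)*(v - 3)*(v^2 - 3*v) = v*(v - 5)*(v - 3)*(v - 3)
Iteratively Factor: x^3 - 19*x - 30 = (x - 5)*(x^2 + 5*x + 6) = (x - 5)*(x + 2)*(x + 3)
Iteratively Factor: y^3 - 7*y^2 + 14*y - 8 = (y - 2)*(y^2 - 5*y + 4) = (y - 4)*(y - 2)*(y - 1)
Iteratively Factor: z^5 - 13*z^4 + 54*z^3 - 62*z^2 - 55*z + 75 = (z - 5)*(z^4 - 8*z^3 + 14*z^2 + 8*z - 15) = (z - 5)^2*(z^3 - 3*z^2 - z + 3) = (z - 5)^2*(z + 1)*(z^2 - 4*z + 3) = (z - 5)^2*(z - 1)*(z + 1)*(z - 3)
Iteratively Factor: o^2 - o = (o - 1)*(o)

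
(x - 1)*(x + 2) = x^2 + x - 2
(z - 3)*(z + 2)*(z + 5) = z^3 + 4*z^2 - 11*z - 30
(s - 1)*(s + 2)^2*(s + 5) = s^4 + 8*s^3 + 15*s^2 - 4*s - 20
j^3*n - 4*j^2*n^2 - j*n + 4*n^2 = (j - 1)*(j - 4*n)*(j*n + n)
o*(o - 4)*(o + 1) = o^3 - 3*o^2 - 4*o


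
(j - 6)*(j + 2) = j^2 - 4*j - 12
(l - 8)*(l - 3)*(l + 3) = l^3 - 8*l^2 - 9*l + 72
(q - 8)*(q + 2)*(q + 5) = q^3 - q^2 - 46*q - 80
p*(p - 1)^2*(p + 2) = p^4 - 3*p^2 + 2*p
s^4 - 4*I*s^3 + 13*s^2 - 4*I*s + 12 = (s - 6*I)*(s - I)*(s + I)*(s + 2*I)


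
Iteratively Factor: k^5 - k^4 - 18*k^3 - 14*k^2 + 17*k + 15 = (k - 1)*(k^4 - 18*k^2 - 32*k - 15) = (k - 1)*(k + 1)*(k^3 - k^2 - 17*k - 15) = (k - 5)*(k - 1)*(k + 1)*(k^2 + 4*k + 3) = (k - 5)*(k - 1)*(k + 1)^2*(k + 3)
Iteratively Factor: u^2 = (u)*(u)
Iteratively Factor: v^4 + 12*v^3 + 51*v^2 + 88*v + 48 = (v + 3)*(v^3 + 9*v^2 + 24*v + 16) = (v + 3)*(v + 4)*(v^2 + 5*v + 4) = (v + 1)*(v + 3)*(v + 4)*(v + 4)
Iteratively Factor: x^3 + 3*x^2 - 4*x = (x)*(x^2 + 3*x - 4) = x*(x - 1)*(x + 4)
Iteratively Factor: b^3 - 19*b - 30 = (b - 5)*(b^2 + 5*b + 6) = (b - 5)*(b + 2)*(b + 3)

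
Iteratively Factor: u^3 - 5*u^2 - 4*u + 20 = (u - 5)*(u^2 - 4) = (u - 5)*(u - 2)*(u + 2)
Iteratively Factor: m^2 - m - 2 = (m - 2)*(m + 1)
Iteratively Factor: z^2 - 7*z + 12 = (z - 4)*(z - 3)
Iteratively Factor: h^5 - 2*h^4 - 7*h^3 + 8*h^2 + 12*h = (h)*(h^4 - 2*h^3 - 7*h^2 + 8*h + 12) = h*(h + 1)*(h^3 - 3*h^2 - 4*h + 12) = h*(h + 1)*(h + 2)*(h^2 - 5*h + 6) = h*(h - 2)*(h + 1)*(h + 2)*(h - 3)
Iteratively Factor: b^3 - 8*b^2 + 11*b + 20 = (b - 5)*(b^2 - 3*b - 4) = (b - 5)*(b + 1)*(b - 4)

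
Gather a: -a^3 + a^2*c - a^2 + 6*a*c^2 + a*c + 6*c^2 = -a^3 + a^2*(c - 1) + a*(6*c^2 + c) + 6*c^2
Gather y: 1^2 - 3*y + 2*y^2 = 2*y^2 - 3*y + 1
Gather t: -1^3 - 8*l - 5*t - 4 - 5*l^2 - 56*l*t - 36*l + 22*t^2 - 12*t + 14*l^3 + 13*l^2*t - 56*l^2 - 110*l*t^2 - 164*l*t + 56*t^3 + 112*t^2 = 14*l^3 - 61*l^2 - 44*l + 56*t^3 + t^2*(134 - 110*l) + t*(13*l^2 - 220*l - 17) - 5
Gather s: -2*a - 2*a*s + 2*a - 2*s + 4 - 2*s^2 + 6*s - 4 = -2*s^2 + s*(4 - 2*a)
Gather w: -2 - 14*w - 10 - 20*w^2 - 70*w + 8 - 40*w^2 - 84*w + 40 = -60*w^2 - 168*w + 36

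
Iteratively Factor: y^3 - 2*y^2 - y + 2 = (y + 1)*(y^2 - 3*y + 2) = (y - 1)*(y + 1)*(y - 2)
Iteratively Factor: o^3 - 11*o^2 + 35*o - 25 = (o - 1)*(o^2 - 10*o + 25) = (o - 5)*(o - 1)*(o - 5)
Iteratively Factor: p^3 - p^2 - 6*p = (p - 3)*(p^2 + 2*p) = (p - 3)*(p + 2)*(p)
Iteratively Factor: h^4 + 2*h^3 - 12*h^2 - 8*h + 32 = (h + 4)*(h^3 - 2*h^2 - 4*h + 8) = (h + 2)*(h + 4)*(h^2 - 4*h + 4) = (h - 2)*(h + 2)*(h + 4)*(h - 2)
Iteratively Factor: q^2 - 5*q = (q - 5)*(q)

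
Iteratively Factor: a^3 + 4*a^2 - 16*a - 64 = (a + 4)*(a^2 - 16) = (a + 4)^2*(a - 4)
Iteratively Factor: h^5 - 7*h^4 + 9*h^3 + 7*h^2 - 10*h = (h - 5)*(h^4 - 2*h^3 - h^2 + 2*h) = (h - 5)*(h - 2)*(h^3 - h) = h*(h - 5)*(h - 2)*(h^2 - 1) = h*(h - 5)*(h - 2)*(h + 1)*(h - 1)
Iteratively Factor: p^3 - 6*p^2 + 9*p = (p)*(p^2 - 6*p + 9) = p*(p - 3)*(p - 3)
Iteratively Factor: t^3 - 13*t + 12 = (t + 4)*(t^2 - 4*t + 3) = (t - 1)*(t + 4)*(t - 3)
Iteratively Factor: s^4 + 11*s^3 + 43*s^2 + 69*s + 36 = (s + 3)*(s^3 + 8*s^2 + 19*s + 12) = (s + 3)^2*(s^2 + 5*s + 4) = (s + 1)*(s + 3)^2*(s + 4)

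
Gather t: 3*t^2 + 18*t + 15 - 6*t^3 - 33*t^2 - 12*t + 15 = -6*t^3 - 30*t^2 + 6*t + 30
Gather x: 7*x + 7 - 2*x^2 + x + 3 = -2*x^2 + 8*x + 10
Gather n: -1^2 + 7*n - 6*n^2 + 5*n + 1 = -6*n^2 + 12*n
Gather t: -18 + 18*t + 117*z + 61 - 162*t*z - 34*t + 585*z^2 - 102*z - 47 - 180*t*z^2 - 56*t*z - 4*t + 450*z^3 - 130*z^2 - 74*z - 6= t*(-180*z^2 - 218*z - 20) + 450*z^3 + 455*z^2 - 59*z - 10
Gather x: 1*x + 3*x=4*x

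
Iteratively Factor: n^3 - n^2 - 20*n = (n - 5)*(n^2 + 4*n) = (n - 5)*(n + 4)*(n)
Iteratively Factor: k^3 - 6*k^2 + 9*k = (k - 3)*(k^2 - 3*k) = (k - 3)^2*(k)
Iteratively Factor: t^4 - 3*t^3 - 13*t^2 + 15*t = (t - 5)*(t^3 + 2*t^2 - 3*t) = (t - 5)*(t + 3)*(t^2 - t) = t*(t - 5)*(t + 3)*(t - 1)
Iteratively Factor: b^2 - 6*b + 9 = (b - 3)*(b - 3)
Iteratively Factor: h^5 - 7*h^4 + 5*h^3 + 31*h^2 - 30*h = (h - 1)*(h^4 - 6*h^3 - h^2 + 30*h) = h*(h - 1)*(h^3 - 6*h^2 - h + 30) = h*(h - 5)*(h - 1)*(h^2 - h - 6) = h*(h - 5)*(h - 1)*(h + 2)*(h - 3)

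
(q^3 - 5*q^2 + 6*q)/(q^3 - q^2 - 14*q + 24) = q/(q + 4)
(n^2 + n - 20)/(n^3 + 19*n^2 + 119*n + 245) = (n - 4)/(n^2 + 14*n + 49)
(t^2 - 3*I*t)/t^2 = (t - 3*I)/t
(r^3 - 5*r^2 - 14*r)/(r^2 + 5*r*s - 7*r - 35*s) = r*(r + 2)/(r + 5*s)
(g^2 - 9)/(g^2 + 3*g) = (g - 3)/g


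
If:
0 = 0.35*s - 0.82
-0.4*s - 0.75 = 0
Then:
No Solution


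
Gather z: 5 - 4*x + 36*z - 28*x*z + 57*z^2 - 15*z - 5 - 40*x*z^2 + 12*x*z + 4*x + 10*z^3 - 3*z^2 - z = 10*z^3 + z^2*(54 - 40*x) + z*(20 - 16*x)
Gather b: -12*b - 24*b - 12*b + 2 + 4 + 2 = 8 - 48*b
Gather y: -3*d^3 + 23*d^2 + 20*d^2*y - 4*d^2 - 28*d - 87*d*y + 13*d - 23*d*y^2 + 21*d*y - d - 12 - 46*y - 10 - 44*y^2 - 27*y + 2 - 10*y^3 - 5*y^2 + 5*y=-3*d^3 + 19*d^2 - 16*d - 10*y^3 + y^2*(-23*d - 49) + y*(20*d^2 - 66*d - 68) - 20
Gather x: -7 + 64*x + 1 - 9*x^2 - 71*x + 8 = -9*x^2 - 7*x + 2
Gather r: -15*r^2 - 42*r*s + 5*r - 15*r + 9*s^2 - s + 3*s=-15*r^2 + r*(-42*s - 10) + 9*s^2 + 2*s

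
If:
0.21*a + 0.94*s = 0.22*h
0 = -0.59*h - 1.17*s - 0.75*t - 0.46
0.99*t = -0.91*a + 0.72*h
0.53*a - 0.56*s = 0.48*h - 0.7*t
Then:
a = 0.58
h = 0.07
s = -0.11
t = -0.49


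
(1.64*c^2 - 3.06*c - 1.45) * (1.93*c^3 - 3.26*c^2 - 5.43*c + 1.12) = 3.1652*c^5 - 11.2522*c^4 - 1.7281*c^3 + 23.1796*c^2 + 4.4463*c - 1.624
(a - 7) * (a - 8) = a^2 - 15*a + 56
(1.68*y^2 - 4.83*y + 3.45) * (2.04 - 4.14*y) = -6.9552*y^3 + 23.4234*y^2 - 24.1362*y + 7.038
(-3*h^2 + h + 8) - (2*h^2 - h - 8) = -5*h^2 + 2*h + 16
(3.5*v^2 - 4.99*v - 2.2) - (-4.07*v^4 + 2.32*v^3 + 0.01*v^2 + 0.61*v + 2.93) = 4.07*v^4 - 2.32*v^3 + 3.49*v^2 - 5.6*v - 5.13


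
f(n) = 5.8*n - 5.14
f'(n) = 5.80000000000000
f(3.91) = 17.54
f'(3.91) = 5.80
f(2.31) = 8.26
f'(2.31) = 5.80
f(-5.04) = -34.37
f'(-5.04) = 5.80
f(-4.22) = -29.62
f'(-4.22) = 5.80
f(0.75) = -0.79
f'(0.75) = 5.80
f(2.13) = 7.21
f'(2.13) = 5.80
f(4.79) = 22.64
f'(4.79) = 5.80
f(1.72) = 4.84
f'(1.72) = 5.80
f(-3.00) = -22.54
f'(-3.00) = 5.80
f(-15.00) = -92.14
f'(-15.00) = 5.80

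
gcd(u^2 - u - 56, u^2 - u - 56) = u^2 - u - 56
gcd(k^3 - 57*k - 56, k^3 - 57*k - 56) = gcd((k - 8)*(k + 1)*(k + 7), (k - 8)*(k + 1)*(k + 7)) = k^3 - 57*k - 56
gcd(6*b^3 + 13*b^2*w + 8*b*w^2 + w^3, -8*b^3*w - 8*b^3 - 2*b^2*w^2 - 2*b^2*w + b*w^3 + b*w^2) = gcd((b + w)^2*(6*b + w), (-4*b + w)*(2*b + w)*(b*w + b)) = 1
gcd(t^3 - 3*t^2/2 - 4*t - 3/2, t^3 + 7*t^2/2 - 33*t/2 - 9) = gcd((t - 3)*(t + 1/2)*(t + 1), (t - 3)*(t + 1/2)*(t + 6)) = t^2 - 5*t/2 - 3/2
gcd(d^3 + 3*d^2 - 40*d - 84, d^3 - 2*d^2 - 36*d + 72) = d - 6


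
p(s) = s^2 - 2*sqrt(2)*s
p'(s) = 2*s - 2*sqrt(2)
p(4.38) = 6.80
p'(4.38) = 5.93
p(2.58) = -0.64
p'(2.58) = 2.33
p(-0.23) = 0.70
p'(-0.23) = -3.29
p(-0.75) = 2.68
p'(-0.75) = -4.33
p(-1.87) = 8.79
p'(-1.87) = -6.57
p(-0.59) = 2.02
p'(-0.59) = -4.01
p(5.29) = 13.02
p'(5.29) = 7.75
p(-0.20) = 0.61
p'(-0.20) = -3.23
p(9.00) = 55.54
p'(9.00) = 15.17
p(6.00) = 19.03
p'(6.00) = 9.17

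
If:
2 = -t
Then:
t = -2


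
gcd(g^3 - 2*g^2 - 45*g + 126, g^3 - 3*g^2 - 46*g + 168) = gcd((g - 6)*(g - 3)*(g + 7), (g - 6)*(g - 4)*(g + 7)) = g^2 + g - 42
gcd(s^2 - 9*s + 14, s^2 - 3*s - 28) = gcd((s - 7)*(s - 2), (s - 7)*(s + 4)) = s - 7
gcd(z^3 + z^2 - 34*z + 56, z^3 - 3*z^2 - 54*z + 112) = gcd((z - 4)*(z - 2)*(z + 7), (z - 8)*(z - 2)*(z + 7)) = z^2 + 5*z - 14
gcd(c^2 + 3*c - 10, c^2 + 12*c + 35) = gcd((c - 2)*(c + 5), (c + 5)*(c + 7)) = c + 5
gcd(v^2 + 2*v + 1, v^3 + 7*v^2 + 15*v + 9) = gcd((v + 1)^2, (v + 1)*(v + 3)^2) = v + 1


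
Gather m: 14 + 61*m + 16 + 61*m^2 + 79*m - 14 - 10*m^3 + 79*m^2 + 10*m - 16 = -10*m^3 + 140*m^2 + 150*m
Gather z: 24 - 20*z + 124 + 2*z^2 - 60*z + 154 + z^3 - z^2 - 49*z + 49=z^3 + z^2 - 129*z + 351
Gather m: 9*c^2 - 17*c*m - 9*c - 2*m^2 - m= 9*c^2 - 9*c - 2*m^2 + m*(-17*c - 1)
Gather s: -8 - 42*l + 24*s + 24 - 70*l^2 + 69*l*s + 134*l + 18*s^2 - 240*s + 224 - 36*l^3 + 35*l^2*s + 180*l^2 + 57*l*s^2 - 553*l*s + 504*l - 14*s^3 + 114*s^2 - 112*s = -36*l^3 + 110*l^2 + 596*l - 14*s^3 + s^2*(57*l + 132) + s*(35*l^2 - 484*l - 328) + 240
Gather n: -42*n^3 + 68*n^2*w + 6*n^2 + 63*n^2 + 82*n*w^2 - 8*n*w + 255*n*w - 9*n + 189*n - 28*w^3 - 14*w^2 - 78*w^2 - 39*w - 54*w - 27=-42*n^3 + n^2*(68*w + 69) + n*(82*w^2 + 247*w + 180) - 28*w^3 - 92*w^2 - 93*w - 27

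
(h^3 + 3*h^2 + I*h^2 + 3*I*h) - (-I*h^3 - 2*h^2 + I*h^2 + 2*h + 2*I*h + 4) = h^3 + I*h^3 + 5*h^2 - 2*h + I*h - 4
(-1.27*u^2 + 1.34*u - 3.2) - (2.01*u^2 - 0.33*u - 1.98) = -3.28*u^2 + 1.67*u - 1.22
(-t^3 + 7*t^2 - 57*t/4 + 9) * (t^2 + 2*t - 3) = -t^5 + 5*t^4 + 11*t^3/4 - 81*t^2/2 + 243*t/4 - 27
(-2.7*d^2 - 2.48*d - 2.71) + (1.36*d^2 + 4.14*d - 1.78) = -1.34*d^2 + 1.66*d - 4.49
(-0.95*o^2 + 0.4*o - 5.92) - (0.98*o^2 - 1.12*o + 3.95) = -1.93*o^2 + 1.52*o - 9.87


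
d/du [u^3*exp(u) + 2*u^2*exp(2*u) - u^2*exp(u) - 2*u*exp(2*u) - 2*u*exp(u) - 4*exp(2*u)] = (u^3 + 4*u^2*exp(u) + 2*u^2 - 4*u - 10*exp(u) - 2)*exp(u)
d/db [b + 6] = 1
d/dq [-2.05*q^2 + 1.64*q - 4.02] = 1.64 - 4.1*q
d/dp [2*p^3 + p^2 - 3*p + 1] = 6*p^2 + 2*p - 3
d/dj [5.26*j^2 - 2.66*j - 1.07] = 10.52*j - 2.66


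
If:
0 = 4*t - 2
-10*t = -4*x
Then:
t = 1/2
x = 5/4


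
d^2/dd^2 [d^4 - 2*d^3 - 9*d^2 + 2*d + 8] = 12*d^2 - 12*d - 18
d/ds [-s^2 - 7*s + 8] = -2*s - 7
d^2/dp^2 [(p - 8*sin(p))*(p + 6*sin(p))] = 2*p*sin(p) + 192*sin(p)^2 - 4*cos(p) - 94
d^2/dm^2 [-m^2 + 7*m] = -2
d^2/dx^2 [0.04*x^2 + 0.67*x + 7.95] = 0.0800000000000000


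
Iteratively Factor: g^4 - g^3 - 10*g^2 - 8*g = (g - 4)*(g^3 + 3*g^2 + 2*g) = (g - 4)*(g + 1)*(g^2 + 2*g) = g*(g - 4)*(g + 1)*(g + 2)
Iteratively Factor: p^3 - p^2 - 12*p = (p - 4)*(p^2 + 3*p) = p*(p - 4)*(p + 3)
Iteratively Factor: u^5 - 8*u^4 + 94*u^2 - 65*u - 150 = (u - 5)*(u^4 - 3*u^3 - 15*u^2 + 19*u + 30) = (u - 5)^2*(u^3 + 2*u^2 - 5*u - 6) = (u - 5)^2*(u + 1)*(u^2 + u - 6) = (u - 5)^2*(u + 1)*(u + 3)*(u - 2)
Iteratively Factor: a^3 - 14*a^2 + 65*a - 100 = (a - 5)*(a^2 - 9*a + 20) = (a - 5)^2*(a - 4)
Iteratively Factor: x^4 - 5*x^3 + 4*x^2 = (x)*(x^3 - 5*x^2 + 4*x) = x*(x - 4)*(x^2 - x) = x*(x - 4)*(x - 1)*(x)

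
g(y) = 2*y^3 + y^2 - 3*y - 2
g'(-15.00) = 1317.00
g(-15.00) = -6482.00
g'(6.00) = 225.00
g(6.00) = 448.00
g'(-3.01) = 45.34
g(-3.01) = -38.45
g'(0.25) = -2.12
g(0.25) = -2.66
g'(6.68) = 278.09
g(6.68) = 618.74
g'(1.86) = 21.48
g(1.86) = 8.75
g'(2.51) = 39.82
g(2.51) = 28.40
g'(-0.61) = -1.99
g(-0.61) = -0.25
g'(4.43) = 123.61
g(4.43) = 178.21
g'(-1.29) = 4.40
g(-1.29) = -0.76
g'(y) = 6*y^2 + 2*y - 3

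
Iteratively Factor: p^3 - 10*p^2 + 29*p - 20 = (p - 1)*(p^2 - 9*p + 20) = (p - 4)*(p - 1)*(p - 5)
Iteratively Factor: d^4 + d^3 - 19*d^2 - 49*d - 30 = (d + 3)*(d^3 - 2*d^2 - 13*d - 10) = (d + 2)*(d + 3)*(d^2 - 4*d - 5) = (d + 1)*(d + 2)*(d + 3)*(d - 5)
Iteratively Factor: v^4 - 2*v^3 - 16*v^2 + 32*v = (v - 2)*(v^3 - 16*v) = v*(v - 2)*(v^2 - 16) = v*(v - 2)*(v + 4)*(v - 4)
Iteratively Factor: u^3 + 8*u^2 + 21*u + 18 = (u + 2)*(u^2 + 6*u + 9) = (u + 2)*(u + 3)*(u + 3)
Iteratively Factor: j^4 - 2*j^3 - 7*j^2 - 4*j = (j + 1)*(j^3 - 3*j^2 - 4*j) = j*(j + 1)*(j^2 - 3*j - 4) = j*(j + 1)^2*(j - 4)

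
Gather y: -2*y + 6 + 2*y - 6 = 0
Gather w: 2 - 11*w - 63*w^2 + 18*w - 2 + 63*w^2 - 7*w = 0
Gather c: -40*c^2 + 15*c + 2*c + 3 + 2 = -40*c^2 + 17*c + 5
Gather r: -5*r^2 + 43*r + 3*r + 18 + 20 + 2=-5*r^2 + 46*r + 40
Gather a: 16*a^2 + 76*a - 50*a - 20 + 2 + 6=16*a^2 + 26*a - 12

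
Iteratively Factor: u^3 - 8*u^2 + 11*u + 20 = (u - 5)*(u^2 - 3*u - 4) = (u - 5)*(u + 1)*(u - 4)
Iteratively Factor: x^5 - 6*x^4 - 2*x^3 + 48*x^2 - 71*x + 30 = (x - 2)*(x^4 - 4*x^3 - 10*x^2 + 28*x - 15) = (x - 5)*(x - 2)*(x^3 + x^2 - 5*x + 3) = (x - 5)*(x - 2)*(x + 3)*(x^2 - 2*x + 1) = (x - 5)*(x - 2)*(x - 1)*(x + 3)*(x - 1)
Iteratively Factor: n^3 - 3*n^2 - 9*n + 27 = (n - 3)*(n^2 - 9) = (n - 3)^2*(n + 3)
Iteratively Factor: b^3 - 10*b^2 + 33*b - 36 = (b - 3)*(b^2 - 7*b + 12) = (b - 4)*(b - 3)*(b - 3)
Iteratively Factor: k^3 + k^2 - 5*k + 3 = (k - 1)*(k^2 + 2*k - 3) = (k - 1)*(k + 3)*(k - 1)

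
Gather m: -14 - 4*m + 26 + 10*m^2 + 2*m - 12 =10*m^2 - 2*m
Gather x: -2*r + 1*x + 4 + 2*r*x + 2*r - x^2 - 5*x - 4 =-x^2 + x*(2*r - 4)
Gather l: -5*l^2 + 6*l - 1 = -5*l^2 + 6*l - 1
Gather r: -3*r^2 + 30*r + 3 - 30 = -3*r^2 + 30*r - 27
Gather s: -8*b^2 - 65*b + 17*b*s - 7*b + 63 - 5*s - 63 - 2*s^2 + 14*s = -8*b^2 - 72*b - 2*s^2 + s*(17*b + 9)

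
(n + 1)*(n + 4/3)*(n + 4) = n^3 + 19*n^2/3 + 32*n/3 + 16/3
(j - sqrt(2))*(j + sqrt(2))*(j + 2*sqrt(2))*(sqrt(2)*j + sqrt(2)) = sqrt(2)*j^4 + sqrt(2)*j^3 + 4*j^3 - 2*sqrt(2)*j^2 + 4*j^2 - 8*j - 2*sqrt(2)*j - 8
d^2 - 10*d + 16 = (d - 8)*(d - 2)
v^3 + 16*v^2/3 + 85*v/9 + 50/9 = (v + 5/3)^2*(v + 2)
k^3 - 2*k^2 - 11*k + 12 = (k - 4)*(k - 1)*(k + 3)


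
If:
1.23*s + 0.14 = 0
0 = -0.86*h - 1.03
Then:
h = -1.20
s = -0.11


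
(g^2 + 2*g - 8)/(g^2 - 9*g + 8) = (g^2 + 2*g - 8)/(g^2 - 9*g + 8)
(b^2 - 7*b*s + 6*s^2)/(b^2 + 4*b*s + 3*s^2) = (b^2 - 7*b*s + 6*s^2)/(b^2 + 4*b*s + 3*s^2)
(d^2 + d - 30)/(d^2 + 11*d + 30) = (d - 5)/(d + 5)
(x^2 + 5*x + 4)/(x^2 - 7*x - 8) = (x + 4)/(x - 8)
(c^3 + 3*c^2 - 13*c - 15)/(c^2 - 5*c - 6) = (c^2 + 2*c - 15)/(c - 6)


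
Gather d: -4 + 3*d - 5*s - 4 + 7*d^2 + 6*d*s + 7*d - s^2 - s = 7*d^2 + d*(6*s + 10) - s^2 - 6*s - 8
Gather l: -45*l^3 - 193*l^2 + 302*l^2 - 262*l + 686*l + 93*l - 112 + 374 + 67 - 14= -45*l^3 + 109*l^2 + 517*l + 315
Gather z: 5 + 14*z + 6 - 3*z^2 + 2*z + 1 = -3*z^2 + 16*z + 12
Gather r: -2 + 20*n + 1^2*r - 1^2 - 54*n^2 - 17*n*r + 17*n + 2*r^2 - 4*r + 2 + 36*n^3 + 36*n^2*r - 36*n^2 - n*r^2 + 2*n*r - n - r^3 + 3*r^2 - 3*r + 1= 36*n^3 - 90*n^2 + 36*n - r^3 + r^2*(5 - n) + r*(36*n^2 - 15*n - 6)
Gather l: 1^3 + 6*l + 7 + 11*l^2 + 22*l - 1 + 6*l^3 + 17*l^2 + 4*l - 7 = 6*l^3 + 28*l^2 + 32*l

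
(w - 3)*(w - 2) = w^2 - 5*w + 6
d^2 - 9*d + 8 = (d - 8)*(d - 1)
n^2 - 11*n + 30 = (n - 6)*(n - 5)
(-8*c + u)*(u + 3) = -8*c*u - 24*c + u^2 + 3*u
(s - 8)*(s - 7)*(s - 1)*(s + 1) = s^4 - 15*s^3 + 55*s^2 + 15*s - 56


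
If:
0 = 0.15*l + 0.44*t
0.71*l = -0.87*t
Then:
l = 0.00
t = 0.00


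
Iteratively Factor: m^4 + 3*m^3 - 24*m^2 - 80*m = (m + 4)*(m^3 - m^2 - 20*m) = (m + 4)^2*(m^2 - 5*m) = m*(m + 4)^2*(m - 5)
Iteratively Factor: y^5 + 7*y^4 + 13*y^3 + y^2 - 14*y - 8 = (y + 1)*(y^4 + 6*y^3 + 7*y^2 - 6*y - 8) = (y + 1)*(y + 4)*(y^3 + 2*y^2 - y - 2) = (y + 1)^2*(y + 4)*(y^2 + y - 2) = (y + 1)^2*(y + 2)*(y + 4)*(y - 1)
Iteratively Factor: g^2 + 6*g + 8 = (g + 4)*(g + 2)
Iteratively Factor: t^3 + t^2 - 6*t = (t - 2)*(t^2 + 3*t) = t*(t - 2)*(t + 3)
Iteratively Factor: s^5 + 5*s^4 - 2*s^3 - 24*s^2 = (s + 3)*(s^4 + 2*s^3 - 8*s^2) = s*(s + 3)*(s^3 + 2*s^2 - 8*s) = s*(s - 2)*(s + 3)*(s^2 + 4*s) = s*(s - 2)*(s + 3)*(s + 4)*(s)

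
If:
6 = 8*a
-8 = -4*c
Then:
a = 3/4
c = 2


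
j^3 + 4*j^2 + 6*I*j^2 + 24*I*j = j*(j + 4)*(j + 6*I)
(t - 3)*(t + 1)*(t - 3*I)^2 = t^4 - 2*t^3 - 6*I*t^3 - 12*t^2 + 12*I*t^2 + 18*t + 18*I*t + 27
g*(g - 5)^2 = g^3 - 10*g^2 + 25*g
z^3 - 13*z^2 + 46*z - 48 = (z - 8)*(z - 3)*(z - 2)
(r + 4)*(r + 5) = r^2 + 9*r + 20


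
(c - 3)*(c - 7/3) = c^2 - 16*c/3 + 7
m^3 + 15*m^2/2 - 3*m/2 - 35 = (m - 2)*(m + 5/2)*(m + 7)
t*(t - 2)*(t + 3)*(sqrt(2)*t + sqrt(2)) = sqrt(2)*t^4 + 2*sqrt(2)*t^3 - 5*sqrt(2)*t^2 - 6*sqrt(2)*t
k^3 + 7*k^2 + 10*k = k*(k + 2)*(k + 5)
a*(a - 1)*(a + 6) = a^3 + 5*a^2 - 6*a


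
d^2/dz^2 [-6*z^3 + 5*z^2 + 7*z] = 10 - 36*z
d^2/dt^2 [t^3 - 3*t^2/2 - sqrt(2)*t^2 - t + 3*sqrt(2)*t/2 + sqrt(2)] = 6*t - 3 - 2*sqrt(2)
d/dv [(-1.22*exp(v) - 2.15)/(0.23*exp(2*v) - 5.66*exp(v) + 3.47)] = (0.2806*exp(2*v) + 0.989*exp(v) - 16.4024)*exp(v)/(0.0529*exp(4*v) - 2.6036*exp(3*v) + 33.6318*exp(2*v) - 39.2804*exp(v) + 12.0409)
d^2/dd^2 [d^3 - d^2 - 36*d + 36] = 6*d - 2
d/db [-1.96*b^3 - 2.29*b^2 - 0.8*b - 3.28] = -5.88*b^2 - 4.58*b - 0.8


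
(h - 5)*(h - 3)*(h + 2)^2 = h^4 - 4*h^3 - 13*h^2 + 28*h + 60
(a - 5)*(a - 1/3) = a^2 - 16*a/3 + 5/3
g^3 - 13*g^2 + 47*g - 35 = (g - 7)*(g - 5)*(g - 1)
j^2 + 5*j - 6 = (j - 1)*(j + 6)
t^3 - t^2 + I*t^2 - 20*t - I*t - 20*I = (t - 5)*(t + 4)*(t + I)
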